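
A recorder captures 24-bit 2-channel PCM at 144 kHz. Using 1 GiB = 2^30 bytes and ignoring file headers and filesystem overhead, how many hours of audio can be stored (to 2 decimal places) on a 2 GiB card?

Uncompressed byte rate = 144,000 × 3 × 2 = 864,000 bytes/s.
Capacity = 2 × 1,073,741,824 = 2,147,483,648 bytes.
2,147,483,648 / 864,000 ≈ 2485.51 s → 0.69 hours.

0.69 hours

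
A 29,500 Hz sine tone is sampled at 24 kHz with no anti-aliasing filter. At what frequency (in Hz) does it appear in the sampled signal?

5,500 Hz

Nyquist = 24,000/2 = 12,000 Hz; 29,500 Hz exceeds it.
Alias = |29,500 − 1×24,000| = |29,500 − 24,000| = 5,500 Hz.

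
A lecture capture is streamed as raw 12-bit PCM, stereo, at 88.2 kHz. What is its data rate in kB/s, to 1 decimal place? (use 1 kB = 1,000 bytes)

Bit rate = 88,200 × 12 × 2 = 2,116,800 bits/s.
2,116,800 / 8 = 264,600 B/s = 264.6 kB/s.

264.6 kB/s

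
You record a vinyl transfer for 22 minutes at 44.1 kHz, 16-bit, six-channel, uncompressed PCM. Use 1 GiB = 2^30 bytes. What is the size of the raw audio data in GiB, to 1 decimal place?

0.7 GiB

Duration = 22 minutes = 1,320 s.
Bytes = 44,100 samples/s × 1,320 s × 2 bytes/sample × 6 ch = 698,544,000 bytes.
698,544,000 / 1,073,741,824 = 0.7 GiB.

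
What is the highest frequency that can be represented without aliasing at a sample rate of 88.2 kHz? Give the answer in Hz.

Nyquist frequency = sample rate / 2 = 88,200 / 2 = 44,100 Hz.

44,100 Hz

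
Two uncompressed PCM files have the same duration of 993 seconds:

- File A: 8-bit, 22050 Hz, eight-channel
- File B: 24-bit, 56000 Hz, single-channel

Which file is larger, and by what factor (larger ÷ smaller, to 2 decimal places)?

File A: 22,050 × 1 × 8 = 176,400 bytes/s.
File B: 56,000 × 3 × 1 = 168,000 bytes/s.
File A is larger; ratio = 175,165,200 / 166,824,000 = 1.05.

File A, by a factor of 1.05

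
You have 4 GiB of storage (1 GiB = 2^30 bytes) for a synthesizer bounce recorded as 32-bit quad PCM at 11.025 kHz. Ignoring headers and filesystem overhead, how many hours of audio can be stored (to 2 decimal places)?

Uncompressed byte rate = 11,025 × 4 × 4 = 176,400 bytes/s.
Capacity = 4 × 1,073,741,824 = 4,294,967,296 bytes.
4,294,967,296 / 176,400 ≈ 24347.89 s → 6.76 hours.

6.76 hours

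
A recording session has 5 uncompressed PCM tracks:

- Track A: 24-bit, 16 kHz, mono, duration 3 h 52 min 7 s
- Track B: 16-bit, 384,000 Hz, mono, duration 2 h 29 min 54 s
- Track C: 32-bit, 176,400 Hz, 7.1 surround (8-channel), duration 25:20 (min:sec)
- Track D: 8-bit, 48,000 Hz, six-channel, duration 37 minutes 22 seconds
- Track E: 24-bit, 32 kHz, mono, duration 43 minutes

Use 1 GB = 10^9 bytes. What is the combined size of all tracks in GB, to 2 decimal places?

17.05 GB

Track A: 3 h 52 min 7 s = 13,927 s; 16,000 × 13,927 × 3 × 1 = 668,496,000 bytes.
Track B: 2 h 29 min 54 s = 8,994 s; 384,000 × 8,994 × 2 × 1 = 6,907,392,000 bytes.
Track C: 25:20 (min:sec) = 1,520 s; 176,400 × 1,520 × 4 × 8 = 8,580,096,000 bytes.
Track D: 37 minutes 22 seconds = 2,242 s; 48,000 × 2,242 × 1 × 6 = 645,696,000 bytes.
Track E: 43 minutes = 2,580 s; 32,000 × 2,580 × 3 × 1 = 247,680,000 bytes.
Total = 17,049,360,000 bytes = 17.05 GB.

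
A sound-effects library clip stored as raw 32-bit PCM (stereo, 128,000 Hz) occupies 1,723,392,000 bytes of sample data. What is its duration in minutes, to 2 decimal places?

28.05 minutes

Byte rate = 128,000 × 4 × 2 = 1,024,000 bytes/s.
Duration = 1,723,392,000 / 1,024,000 = 1,683 s.
1,683 s / 60 = 28.05 minutes.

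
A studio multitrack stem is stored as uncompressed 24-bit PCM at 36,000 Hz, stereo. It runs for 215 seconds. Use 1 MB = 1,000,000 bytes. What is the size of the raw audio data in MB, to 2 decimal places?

Bytes = 36,000 samples/s × 215 s × 3 bytes/sample × 2 ch = 46,440,000 bytes.
46,440,000 / 1,000,000 = 46.44 MB.

46.44 MB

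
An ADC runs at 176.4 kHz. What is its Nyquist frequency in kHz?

Nyquist frequency = sample rate / 2 = 176,400 / 2 = 88.2 kHz.

88.2 kHz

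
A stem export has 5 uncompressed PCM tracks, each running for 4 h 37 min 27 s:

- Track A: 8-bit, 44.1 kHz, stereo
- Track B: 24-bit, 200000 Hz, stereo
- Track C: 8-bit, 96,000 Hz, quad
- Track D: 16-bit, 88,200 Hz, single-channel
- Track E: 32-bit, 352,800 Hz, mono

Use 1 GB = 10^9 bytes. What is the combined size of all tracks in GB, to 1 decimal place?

4 h 37 min 27 s = 16,647 s.
Track A: 44,100 × 16,647 × 1 × 2 = 1,468,265,400 bytes.
Track B: 200,000 × 16,647 × 3 × 2 = 19,976,400,000 bytes.
Track C: 96,000 × 16,647 × 1 × 4 = 6,392,448,000 bytes.
Track D: 88,200 × 16,647 × 2 × 1 = 2,936,530,800 bytes.
Track E: 352,800 × 16,647 × 4 × 1 = 23,492,246,400 bytes.
Total = 54,265,890,600 bytes = 54.3 GB.

54.3 GB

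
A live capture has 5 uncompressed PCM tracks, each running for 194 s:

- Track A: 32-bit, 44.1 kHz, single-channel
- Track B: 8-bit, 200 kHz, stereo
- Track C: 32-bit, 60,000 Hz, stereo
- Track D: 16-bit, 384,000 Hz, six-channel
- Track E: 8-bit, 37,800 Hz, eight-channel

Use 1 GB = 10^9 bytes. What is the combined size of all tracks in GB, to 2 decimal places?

1.16 GB

Track A: 44,100 × 194 × 4 × 1 = 34,221,600 bytes.
Track B: 200,000 × 194 × 1 × 2 = 77,600,000 bytes.
Track C: 60,000 × 194 × 4 × 2 = 93,120,000 bytes.
Track D: 384,000 × 194 × 2 × 6 = 893,952,000 bytes.
Track E: 37,800 × 194 × 1 × 8 = 58,665,600 bytes.
Total = 1,157,559,200 bytes = 1.16 GB.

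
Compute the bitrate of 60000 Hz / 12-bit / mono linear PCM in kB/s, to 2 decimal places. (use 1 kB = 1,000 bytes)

90.00 kB/s

Bit rate = 60,000 × 12 × 1 = 720,000 bits/s.
720,000 / 8 = 90,000 B/s = 90.00 kB/s.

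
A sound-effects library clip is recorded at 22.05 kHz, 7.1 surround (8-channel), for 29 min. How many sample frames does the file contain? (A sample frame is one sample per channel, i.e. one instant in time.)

38,367,000 sample frames

29 min = 1,740 s.
22,050 samples/s × 1,740 s = 38,367,000 frames.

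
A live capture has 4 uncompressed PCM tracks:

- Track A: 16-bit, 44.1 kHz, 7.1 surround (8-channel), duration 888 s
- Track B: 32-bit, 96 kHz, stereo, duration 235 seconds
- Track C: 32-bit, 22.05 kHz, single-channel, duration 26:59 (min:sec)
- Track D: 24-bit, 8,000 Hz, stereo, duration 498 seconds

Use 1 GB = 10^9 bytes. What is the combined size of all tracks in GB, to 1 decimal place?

1.0 GB

Track A: 44,100 × 888 × 2 × 8 = 626,572,800 bytes.
Track B: 96,000 × 235 × 4 × 2 = 180,480,000 bytes.
Track C: 26:59 (min:sec) = 1,619 s; 22,050 × 1,619 × 4 × 1 = 142,795,800 bytes.
Track D: 8,000 × 498 × 3 × 2 = 23,904,000 bytes.
Total = 973,752,600 bytes = 1.0 GB.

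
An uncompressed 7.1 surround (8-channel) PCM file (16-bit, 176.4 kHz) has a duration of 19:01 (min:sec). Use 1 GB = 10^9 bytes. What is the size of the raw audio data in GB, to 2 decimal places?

Duration = 19:01 (min:sec) = 1,141 s.
Bytes = 176,400 samples/s × 1,141 s × 2 bytes/sample × 8 ch = 3,220,358,400 bytes.
3,220,358,400 / 1,000,000,000 = 3.22 GB.

3.22 GB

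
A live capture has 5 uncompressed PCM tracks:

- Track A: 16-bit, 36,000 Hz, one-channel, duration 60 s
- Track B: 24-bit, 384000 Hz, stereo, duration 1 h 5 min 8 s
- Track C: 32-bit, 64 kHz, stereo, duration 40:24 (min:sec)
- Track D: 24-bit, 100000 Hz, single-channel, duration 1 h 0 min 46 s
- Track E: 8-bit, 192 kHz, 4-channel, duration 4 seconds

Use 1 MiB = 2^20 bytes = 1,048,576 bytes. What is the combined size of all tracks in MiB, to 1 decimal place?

Track A: 36,000 × 60 × 2 × 1 = 4,320,000 bytes.
Track B: 1 h 5 min 8 s = 3,908 s; 384,000 × 3,908 × 3 × 2 = 9,004,032,000 bytes.
Track C: 40:24 (min:sec) = 2,424 s; 64,000 × 2,424 × 4 × 2 = 1,241,088,000 bytes.
Track D: 1 h 0 min 46 s = 3,646 s; 100,000 × 3,646 × 3 × 1 = 1,093,800,000 bytes.
Track E: 192,000 × 4 × 1 × 4 = 3,072,000 bytes.
Total = 11,346,312,000 bytes = 10820.7 MiB.

10820.7 MiB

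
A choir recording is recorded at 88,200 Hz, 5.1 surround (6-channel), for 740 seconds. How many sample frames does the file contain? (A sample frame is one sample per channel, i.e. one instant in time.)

88,200 samples/s × 740 s = 65,268,000 frames.

65,268,000 sample frames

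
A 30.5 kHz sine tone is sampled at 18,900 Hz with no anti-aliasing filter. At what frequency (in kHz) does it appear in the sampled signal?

7.3 kHz

Nyquist = 18,900/2 = 9,450 Hz; 30,500 Hz exceeds it.
Alias = |30,500 − 2×18,900| = |30,500 − 37,800| = 7,300 Hz = 7.3 kHz.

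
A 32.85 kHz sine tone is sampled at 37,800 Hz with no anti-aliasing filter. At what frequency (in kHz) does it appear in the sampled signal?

Nyquist = 37,800/2 = 18,900 Hz; 32,850 Hz exceeds it.
Alias = |32,850 − 1×37,800| = |32,850 − 37,800| = 4,950 Hz = 4.95 kHz.

4.95 kHz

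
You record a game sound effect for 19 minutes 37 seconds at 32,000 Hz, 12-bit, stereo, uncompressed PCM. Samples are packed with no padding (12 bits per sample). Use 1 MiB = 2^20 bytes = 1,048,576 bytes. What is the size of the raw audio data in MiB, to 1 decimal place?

Duration = 19 minutes 37 seconds = 1,177 s.
Bits = 32,000 × 1,177 × 12 × 2 = 903,936,000 bits = 112,992,000 bytes.
112,992,000 / 1,048,576 = 107.8 MiB.

107.8 MiB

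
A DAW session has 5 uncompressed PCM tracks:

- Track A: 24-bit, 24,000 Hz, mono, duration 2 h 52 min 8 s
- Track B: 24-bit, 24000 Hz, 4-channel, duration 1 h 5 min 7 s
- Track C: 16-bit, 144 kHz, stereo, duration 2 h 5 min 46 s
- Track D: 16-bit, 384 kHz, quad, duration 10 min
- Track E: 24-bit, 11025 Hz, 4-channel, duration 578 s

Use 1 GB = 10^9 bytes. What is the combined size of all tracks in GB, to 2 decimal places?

8.13 GB

Track A: 2 h 52 min 8 s = 10,328 s; 24,000 × 10,328 × 3 × 1 = 743,616,000 bytes.
Track B: 1 h 5 min 7 s = 3,907 s; 24,000 × 3,907 × 3 × 4 = 1,125,216,000 bytes.
Track C: 2 h 5 min 46 s = 7,546 s; 144,000 × 7,546 × 2 × 2 = 4,346,496,000 bytes.
Track D: 10 min = 600 s; 384,000 × 600 × 2 × 4 = 1,843,200,000 bytes.
Track E: 11,025 × 578 × 3 × 4 = 76,469,400 bytes.
Total = 8,134,997,400 bytes = 8.13 GB.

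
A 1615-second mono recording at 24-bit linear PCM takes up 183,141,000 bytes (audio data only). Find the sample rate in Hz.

37,800 Hz

Bytes = sample_rate × seconds × bytes_per_sample × channels.
sample_rate = 183,141,000 / (1,615 × 3 × 1) = 183,141,000 / 4,845 = 37,800 Hz.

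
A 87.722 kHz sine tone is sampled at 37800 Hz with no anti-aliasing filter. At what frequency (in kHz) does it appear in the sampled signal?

Nyquist = 37,800/2 = 18,900 Hz; 87,722 Hz exceeds it.
Alias = |87,722 − 2×37,800| = |87,722 − 75,600| = 12,122 Hz = 12.122 kHz.

12.122 kHz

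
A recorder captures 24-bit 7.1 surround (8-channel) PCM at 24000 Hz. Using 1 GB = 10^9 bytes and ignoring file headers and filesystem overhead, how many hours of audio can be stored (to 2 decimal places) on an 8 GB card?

3.86 hours

Uncompressed byte rate = 24,000 × 3 × 8 = 576,000 bytes/s.
Capacity = 8 × 1,000,000,000 = 8,000,000,000 bytes.
8,000,000,000 / 576,000 ≈ 13888.89 s → 3.86 hours.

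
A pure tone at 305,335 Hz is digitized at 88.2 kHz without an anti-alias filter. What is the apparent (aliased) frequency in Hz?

Nyquist = 88,200/2 = 44,100 Hz; 305,335 Hz exceeds it.
Alias = |305,335 − 3×88,200| = |305,335 − 264,600| = 40,735 Hz.

40,735 Hz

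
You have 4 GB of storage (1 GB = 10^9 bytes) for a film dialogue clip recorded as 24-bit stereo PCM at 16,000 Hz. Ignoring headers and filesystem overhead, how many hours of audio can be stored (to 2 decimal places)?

Uncompressed byte rate = 16,000 × 3 × 2 = 96,000 bytes/s.
Capacity = 4 × 1,000,000,000 = 4,000,000,000 bytes.
4,000,000,000 / 96,000 ≈ 41666.67 s → 11.57 hours.

11.57 hours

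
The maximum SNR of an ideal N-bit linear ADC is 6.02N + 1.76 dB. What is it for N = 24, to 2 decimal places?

6.02 × 24 + 1.76 = 146.24 dB.

146.24 dB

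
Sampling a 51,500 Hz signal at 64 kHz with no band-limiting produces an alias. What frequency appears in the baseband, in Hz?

12,500 Hz

Nyquist = 64,000/2 = 32,000 Hz; 51,500 Hz exceeds it.
Alias = |51,500 − 1×64,000| = |51,500 − 64,000| = 12,500 Hz.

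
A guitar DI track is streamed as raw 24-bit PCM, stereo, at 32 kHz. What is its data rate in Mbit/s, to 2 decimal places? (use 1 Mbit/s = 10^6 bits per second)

Bit rate = 32,000 × 24 × 2 = 1,536,000 bits/s.
= 1.54 Mbit/s.

1.54 Mbit/s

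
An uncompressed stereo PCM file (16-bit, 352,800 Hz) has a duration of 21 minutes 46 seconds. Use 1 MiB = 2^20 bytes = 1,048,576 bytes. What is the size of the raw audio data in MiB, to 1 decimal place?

1757.6 MiB

Duration = 21 minutes 46 seconds = 1,306 s.
Bytes = 352,800 samples/s × 1,306 s × 2 bytes/sample × 2 ch = 1,843,027,200 bytes.
1,843,027,200 / 1,048,576 = 1757.6 MiB.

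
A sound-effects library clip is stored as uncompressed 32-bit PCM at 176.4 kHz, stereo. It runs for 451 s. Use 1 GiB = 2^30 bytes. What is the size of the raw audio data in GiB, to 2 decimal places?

0.59 GiB

Bytes = 176,400 samples/s × 451 s × 4 bytes/sample × 2 ch = 636,451,200 bytes.
636,451,200 / 1,073,741,824 = 0.59 GiB.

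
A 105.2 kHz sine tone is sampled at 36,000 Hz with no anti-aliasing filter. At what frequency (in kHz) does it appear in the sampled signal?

2.8 kHz

Nyquist = 36,000/2 = 18,000 Hz; 105,200 Hz exceeds it.
Alias = |105,200 − 3×36,000| = |105,200 − 108,000| = 2,800 Hz = 2.8 kHz.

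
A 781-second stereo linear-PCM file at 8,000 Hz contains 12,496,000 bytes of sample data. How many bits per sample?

Bytes per sample = 12,496,000 / (8,000 × 781 × 2) = 12,496,000 / 12,496,000 = 1.
Bit depth = 1 × 8 = 8 bits.

8 bits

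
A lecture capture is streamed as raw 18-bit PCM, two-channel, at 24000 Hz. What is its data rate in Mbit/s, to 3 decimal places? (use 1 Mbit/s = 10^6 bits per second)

Bit rate = 24,000 × 18 × 2 = 864,000 bits/s.
= 0.864 Mbit/s.

0.864 Mbit/s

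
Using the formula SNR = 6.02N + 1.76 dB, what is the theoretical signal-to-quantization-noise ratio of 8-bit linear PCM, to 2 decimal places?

49.92 dB

6.02 × 8 + 1.76 = 49.92 dB.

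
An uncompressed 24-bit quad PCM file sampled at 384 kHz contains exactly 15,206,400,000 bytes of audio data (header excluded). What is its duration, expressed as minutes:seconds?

Byte rate = 384,000 × 3 × 4 = 4,608,000 bytes/s.
Duration = 15,206,400,000 / 4,608,000 = 3,300 s.
3,300 s = 55:00.

55:00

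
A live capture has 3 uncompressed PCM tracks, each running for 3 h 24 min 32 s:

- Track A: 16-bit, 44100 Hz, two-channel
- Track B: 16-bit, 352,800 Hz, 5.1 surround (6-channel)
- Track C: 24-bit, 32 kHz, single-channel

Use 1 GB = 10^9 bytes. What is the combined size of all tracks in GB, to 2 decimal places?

55.30 GB

3 h 24 min 32 s = 12,272 s.
Track A: 44,100 × 12,272 × 2 × 2 = 2,164,780,800 bytes.
Track B: 352,800 × 12,272 × 2 × 6 = 51,954,739,200 bytes.
Track C: 32,000 × 12,272 × 3 × 1 = 1,178,112,000 bytes.
Total = 55,297,632,000 bytes = 55.30 GB.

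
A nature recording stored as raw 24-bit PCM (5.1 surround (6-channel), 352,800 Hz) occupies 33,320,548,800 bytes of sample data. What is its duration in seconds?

Byte rate = 352,800 × 3 × 6 = 6,350,400 bytes/s.
Duration = 33,320,548,800 / 6,350,400 = 5,247 s.

5,247 seconds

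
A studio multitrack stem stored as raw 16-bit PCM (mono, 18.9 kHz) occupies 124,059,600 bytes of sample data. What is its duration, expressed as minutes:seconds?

54:42

Byte rate = 18,900 × 2 × 1 = 37,800 bytes/s.
Duration = 124,059,600 / 37,800 = 3,282 s.
3,282 s = 54:42.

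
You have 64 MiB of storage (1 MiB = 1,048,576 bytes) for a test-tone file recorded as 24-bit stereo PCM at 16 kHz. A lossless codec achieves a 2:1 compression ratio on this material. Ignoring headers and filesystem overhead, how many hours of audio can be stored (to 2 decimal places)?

0.39 hours

Uncompressed byte rate = 16,000 × 3 × 2 = 96,000 bytes/s.
After 2:1 compression, effective rate ≈ 48000 bytes/s.
Capacity = 64 × 1,048,576 = 67,108,864 bytes.
67,108,864 / effective rate ≈ 1398.1 s → 0.39 hours.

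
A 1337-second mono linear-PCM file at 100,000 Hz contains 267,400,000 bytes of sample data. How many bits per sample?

16 bits

Bytes per sample = 267,400,000 / (100,000 × 1,337 × 1) = 267,400,000 / 133,700,000 = 2.
Bit depth = 2 × 8 = 16 bits.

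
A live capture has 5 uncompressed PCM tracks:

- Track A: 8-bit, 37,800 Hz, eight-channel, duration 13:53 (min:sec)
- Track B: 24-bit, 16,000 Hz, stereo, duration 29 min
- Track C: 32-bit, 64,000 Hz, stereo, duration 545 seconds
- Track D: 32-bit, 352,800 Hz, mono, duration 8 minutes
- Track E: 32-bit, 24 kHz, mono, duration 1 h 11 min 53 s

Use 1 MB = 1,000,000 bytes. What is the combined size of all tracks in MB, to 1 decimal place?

Track A: 13:53 (min:sec) = 833 s; 37,800 × 833 × 1 × 8 = 251,899,200 bytes.
Track B: 29 min = 1,740 s; 16,000 × 1,740 × 3 × 2 = 167,040,000 bytes.
Track C: 64,000 × 545 × 4 × 2 = 279,040,000 bytes.
Track D: 8 minutes = 480 s; 352,800 × 480 × 4 × 1 = 677,376,000 bytes.
Track E: 1 h 11 min 53 s = 4,313 s; 24,000 × 4,313 × 4 × 1 = 414,048,000 bytes.
Total = 1,789,403,200 bytes = 1789.4 MB.

1789.4 MB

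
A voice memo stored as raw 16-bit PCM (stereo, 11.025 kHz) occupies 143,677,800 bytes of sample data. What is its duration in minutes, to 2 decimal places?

Byte rate = 11,025 × 2 × 2 = 44,100 bytes/s.
Duration = 143,677,800 / 44,100 = 3,258 s.
3,258 s / 60 = 54.30 minutes.

54.30 minutes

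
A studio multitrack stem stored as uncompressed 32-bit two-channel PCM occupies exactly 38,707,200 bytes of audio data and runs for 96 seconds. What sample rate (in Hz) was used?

50,400 Hz

Bytes = sample_rate × seconds × bytes_per_sample × channels.
sample_rate = 38,707,200 / (96 × 4 × 2) = 38,707,200 / 768 = 50,400 Hz.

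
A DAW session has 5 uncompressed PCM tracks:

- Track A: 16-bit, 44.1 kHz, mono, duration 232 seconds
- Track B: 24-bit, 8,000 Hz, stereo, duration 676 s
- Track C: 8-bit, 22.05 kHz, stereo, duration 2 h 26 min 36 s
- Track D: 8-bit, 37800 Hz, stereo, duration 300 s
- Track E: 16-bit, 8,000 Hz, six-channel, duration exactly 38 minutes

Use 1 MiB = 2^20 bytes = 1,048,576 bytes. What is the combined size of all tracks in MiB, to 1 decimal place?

Track A: 44,100 × 232 × 2 × 1 = 20,462,400 bytes.
Track B: 8,000 × 676 × 3 × 2 = 32,448,000 bytes.
Track C: 2 h 26 min 36 s = 8,796 s; 22,050 × 8,796 × 1 × 2 = 387,903,600 bytes.
Track D: 37,800 × 300 × 1 × 2 = 22,680,000 bytes.
Track E: exactly 38 minutes = 2,280 s; 8,000 × 2,280 × 2 × 6 = 218,880,000 bytes.
Total = 682,374,000 bytes = 650.8 MiB.

650.8 MiB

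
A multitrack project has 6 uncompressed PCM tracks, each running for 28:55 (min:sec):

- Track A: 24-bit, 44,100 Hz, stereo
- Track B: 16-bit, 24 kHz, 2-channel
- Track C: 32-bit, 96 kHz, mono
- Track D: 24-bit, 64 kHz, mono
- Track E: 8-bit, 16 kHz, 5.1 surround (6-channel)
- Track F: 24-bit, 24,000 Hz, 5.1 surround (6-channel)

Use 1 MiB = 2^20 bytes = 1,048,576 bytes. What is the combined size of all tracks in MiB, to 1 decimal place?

28:55 (min:sec) = 1,735 s.
Track A: 44,100 × 1,735 × 3 × 2 = 459,081,000 bytes.
Track B: 24,000 × 1,735 × 2 × 2 = 166,560,000 bytes.
Track C: 96,000 × 1,735 × 4 × 1 = 666,240,000 bytes.
Track D: 64,000 × 1,735 × 3 × 1 = 333,120,000 bytes.
Track E: 16,000 × 1,735 × 1 × 6 = 166,560,000 bytes.
Track F: 24,000 × 1,735 × 3 × 6 = 749,520,000 bytes.
Total = 2,541,081,000 bytes = 2423.4 MiB.

2423.4 MiB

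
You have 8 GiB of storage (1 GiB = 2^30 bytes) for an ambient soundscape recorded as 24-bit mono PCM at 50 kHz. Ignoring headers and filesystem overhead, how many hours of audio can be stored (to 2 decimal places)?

Uncompressed byte rate = 50,000 × 3 × 1 = 150,000 bytes/s.
Capacity = 8 × 1,073,741,824 = 8,589,934,592 bytes.
8,589,934,592 / 150,000 ≈ 57266.23 s → 15.91 hours.

15.91 hours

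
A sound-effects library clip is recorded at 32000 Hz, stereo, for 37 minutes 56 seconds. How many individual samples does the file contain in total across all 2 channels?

37 minutes 56 seconds = 2,276 s.
32,000 × 2,276 s × 2 ch = 145,664,000 samples.

145,664,000 samples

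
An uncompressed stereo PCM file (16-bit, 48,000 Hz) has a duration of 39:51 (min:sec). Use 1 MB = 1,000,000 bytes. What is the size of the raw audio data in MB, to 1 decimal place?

Duration = 39:51 (min:sec) = 2,391 s.
Bytes = 48,000 samples/s × 2,391 s × 2 bytes/sample × 2 ch = 459,072,000 bytes.
459,072,000 / 1,000,000 = 459.1 MB.

459.1 MB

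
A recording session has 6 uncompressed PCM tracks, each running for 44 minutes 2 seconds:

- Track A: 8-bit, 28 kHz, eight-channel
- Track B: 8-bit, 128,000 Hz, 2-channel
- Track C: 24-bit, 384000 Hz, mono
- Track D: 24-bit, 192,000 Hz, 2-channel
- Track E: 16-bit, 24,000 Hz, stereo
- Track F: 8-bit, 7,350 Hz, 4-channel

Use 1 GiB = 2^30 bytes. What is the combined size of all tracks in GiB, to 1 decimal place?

44 minutes 2 seconds = 2,642 s.
Track A: 28,000 × 2,642 × 1 × 8 = 591,808,000 bytes.
Track B: 128,000 × 2,642 × 1 × 2 = 676,352,000 bytes.
Track C: 384,000 × 2,642 × 3 × 1 = 3,043,584,000 bytes.
Track D: 192,000 × 2,642 × 3 × 2 = 3,043,584,000 bytes.
Track E: 24,000 × 2,642 × 2 × 2 = 253,632,000 bytes.
Track F: 7,350 × 2,642 × 1 × 4 = 77,674,800 bytes.
Total = 7,686,634,800 bytes = 7.2 GiB.

7.2 GiB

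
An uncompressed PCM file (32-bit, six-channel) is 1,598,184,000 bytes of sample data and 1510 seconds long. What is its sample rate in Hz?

44,100 Hz

Bytes = sample_rate × seconds × bytes_per_sample × channels.
sample_rate = 1,598,184,000 / (1,510 × 4 × 6) = 1,598,184,000 / 36,240 = 44,100 Hz.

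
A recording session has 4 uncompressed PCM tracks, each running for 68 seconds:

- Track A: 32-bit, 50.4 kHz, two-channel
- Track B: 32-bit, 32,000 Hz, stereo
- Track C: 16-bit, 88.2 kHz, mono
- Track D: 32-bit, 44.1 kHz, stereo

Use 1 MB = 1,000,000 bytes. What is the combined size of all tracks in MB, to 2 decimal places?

80.81 MB

Track A: 50,400 × 68 × 4 × 2 = 27,417,600 bytes.
Track B: 32,000 × 68 × 4 × 2 = 17,408,000 bytes.
Track C: 88,200 × 68 × 2 × 1 = 11,995,200 bytes.
Track D: 44,100 × 68 × 4 × 2 = 23,990,400 bytes.
Total = 80,811,200 bytes = 80.81 MB.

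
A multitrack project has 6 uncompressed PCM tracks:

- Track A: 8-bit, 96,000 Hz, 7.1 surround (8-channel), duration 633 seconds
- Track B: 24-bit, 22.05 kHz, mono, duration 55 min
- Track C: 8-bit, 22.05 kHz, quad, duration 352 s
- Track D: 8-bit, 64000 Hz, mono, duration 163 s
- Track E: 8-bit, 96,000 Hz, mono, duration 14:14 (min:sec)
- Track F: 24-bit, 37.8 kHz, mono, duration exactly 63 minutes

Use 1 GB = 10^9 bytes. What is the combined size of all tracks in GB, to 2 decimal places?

1.26 GB

Track A: 96,000 × 633 × 1 × 8 = 486,144,000 bytes.
Track B: 55 min = 3,300 s; 22,050 × 3,300 × 3 × 1 = 218,295,000 bytes.
Track C: 22,050 × 352 × 1 × 4 = 31,046,400 bytes.
Track D: 64,000 × 163 × 1 × 1 = 10,432,000 bytes.
Track E: 14:14 (min:sec) = 854 s; 96,000 × 854 × 1 × 1 = 81,984,000 bytes.
Track F: exactly 63 minutes = 3,780 s; 37,800 × 3,780 × 3 × 1 = 428,652,000 bytes.
Total = 1,256,553,400 bytes = 1.26 GB.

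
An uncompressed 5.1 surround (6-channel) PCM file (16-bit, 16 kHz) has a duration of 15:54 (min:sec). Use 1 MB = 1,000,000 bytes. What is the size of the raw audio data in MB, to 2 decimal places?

183.17 MB

Duration = 15:54 (min:sec) = 954 s.
Bytes = 16,000 samples/s × 954 s × 2 bytes/sample × 6 ch = 183,168,000 bytes.
183,168,000 / 1,000,000 = 183.17 MB.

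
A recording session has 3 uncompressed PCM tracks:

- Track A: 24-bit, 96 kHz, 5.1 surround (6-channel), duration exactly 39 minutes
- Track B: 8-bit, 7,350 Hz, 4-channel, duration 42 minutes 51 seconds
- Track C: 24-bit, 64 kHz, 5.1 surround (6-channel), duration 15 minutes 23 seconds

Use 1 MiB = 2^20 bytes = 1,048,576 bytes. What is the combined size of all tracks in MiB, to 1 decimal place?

Track A: exactly 39 minutes = 2,340 s; 96,000 × 2,340 × 3 × 6 = 4,043,520,000 bytes.
Track B: 42 minutes 51 seconds = 2,571 s; 7,350 × 2,571 × 1 × 4 = 75,587,400 bytes.
Track C: 15 minutes 23 seconds = 923 s; 64,000 × 923 × 3 × 6 = 1,063,296,000 bytes.
Total = 5,182,403,400 bytes = 4942.3 MiB.

4942.3 MiB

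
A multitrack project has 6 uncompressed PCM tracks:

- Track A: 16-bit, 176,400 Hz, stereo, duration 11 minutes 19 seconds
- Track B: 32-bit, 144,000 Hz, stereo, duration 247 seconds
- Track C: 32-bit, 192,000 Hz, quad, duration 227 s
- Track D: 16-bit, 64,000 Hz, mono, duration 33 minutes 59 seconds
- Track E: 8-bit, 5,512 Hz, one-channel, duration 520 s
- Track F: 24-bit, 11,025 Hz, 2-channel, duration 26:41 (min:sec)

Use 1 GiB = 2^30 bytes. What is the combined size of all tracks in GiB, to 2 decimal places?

Track A: 11 minutes 19 seconds = 679 s; 176,400 × 679 × 2 × 2 = 479,102,400 bytes.
Track B: 144,000 × 247 × 4 × 2 = 284,544,000 bytes.
Track C: 192,000 × 227 × 4 × 4 = 697,344,000 bytes.
Track D: 33 minutes 59 seconds = 2,039 s; 64,000 × 2,039 × 2 × 1 = 260,992,000 bytes.
Track E: 5,512 × 520 × 1 × 1 = 2,866,240 bytes.
Track F: 26:41 (min:sec) = 1,601 s; 11,025 × 1,601 × 3 × 2 = 105,906,150 bytes.
Total = 1,830,754,790 bytes = 1.71 GiB.

1.71 GiB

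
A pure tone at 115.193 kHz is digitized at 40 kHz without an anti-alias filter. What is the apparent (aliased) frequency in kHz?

Nyquist = 40,000/2 = 20,000 Hz; 115,193 Hz exceeds it.
Alias = |115,193 − 3×40,000| = |115,193 − 120,000| = 4,807 Hz = 4.807 kHz.

4.807 kHz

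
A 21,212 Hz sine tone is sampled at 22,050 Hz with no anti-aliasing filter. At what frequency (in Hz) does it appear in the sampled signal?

838 Hz

Nyquist = 22,050/2 = 11,025 Hz; 21,212 Hz exceeds it.
Alias = |21,212 − 1×22,050| = |21,212 − 22,050| = 838 Hz.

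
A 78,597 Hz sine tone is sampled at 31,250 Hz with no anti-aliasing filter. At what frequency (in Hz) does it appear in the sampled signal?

15,153 Hz

Nyquist = 31,250/2 = 15,625 Hz; 78,597 Hz exceeds it.
Alias = |78,597 − 3×31,250| = |78,597 − 93,750| = 15,153 Hz.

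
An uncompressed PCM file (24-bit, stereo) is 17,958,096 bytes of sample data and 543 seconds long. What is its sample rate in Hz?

Bytes = sample_rate × seconds × bytes_per_sample × channels.
sample_rate = 17,958,096 / (543 × 3 × 2) = 17,958,096 / 3,258 = 5,512 Hz.

5,512 Hz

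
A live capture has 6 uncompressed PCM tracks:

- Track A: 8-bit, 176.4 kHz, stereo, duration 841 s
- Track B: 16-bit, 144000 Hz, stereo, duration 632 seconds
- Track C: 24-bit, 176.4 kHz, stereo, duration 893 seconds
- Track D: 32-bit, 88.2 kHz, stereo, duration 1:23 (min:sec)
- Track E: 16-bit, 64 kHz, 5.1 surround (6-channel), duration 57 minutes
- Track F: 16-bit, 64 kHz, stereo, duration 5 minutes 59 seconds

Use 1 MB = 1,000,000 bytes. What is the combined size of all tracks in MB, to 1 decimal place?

4382.9 MB

Track A: 176,400 × 841 × 1 × 2 = 296,704,800 bytes.
Track B: 144,000 × 632 × 2 × 2 = 364,032,000 bytes.
Track C: 176,400 × 893 × 3 × 2 = 945,151,200 bytes.
Track D: 1:23 (min:sec) = 83 s; 88,200 × 83 × 4 × 2 = 58,564,800 bytes.
Track E: 57 minutes = 3,420 s; 64,000 × 3,420 × 2 × 6 = 2,626,560,000 bytes.
Track F: 5 minutes 59 seconds = 359 s; 64,000 × 359 × 2 × 2 = 91,904,000 bytes.
Total = 4,382,916,800 bytes = 4382.9 MB.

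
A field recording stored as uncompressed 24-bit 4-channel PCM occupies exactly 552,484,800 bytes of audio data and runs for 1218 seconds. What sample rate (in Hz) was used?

Bytes = sample_rate × seconds × bytes_per_sample × channels.
sample_rate = 552,484,800 / (1,218 × 3 × 4) = 552,484,800 / 14,616 = 37,800 Hz.

37,800 Hz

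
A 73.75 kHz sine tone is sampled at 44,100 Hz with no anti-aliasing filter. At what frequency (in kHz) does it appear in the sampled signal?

14.45 kHz

Nyquist = 44,100/2 = 22,050 Hz; 73,750 Hz exceeds it.
Alias = |73,750 − 2×44,100| = |73,750 − 88,200| = 14,450 Hz = 14.45 kHz.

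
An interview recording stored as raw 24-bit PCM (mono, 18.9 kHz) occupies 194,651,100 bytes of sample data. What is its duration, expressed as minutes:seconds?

Byte rate = 18,900 × 3 × 1 = 56,700 bytes/s.
Duration = 194,651,100 / 56,700 = 3,433 s.
3,433 s = 57:13.

57:13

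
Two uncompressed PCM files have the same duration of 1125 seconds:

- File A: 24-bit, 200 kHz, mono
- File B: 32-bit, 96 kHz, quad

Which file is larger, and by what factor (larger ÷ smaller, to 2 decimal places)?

File A: 200,000 × 3 × 1 = 600,000 bytes/s.
File B: 96,000 × 4 × 4 = 1,536,000 bytes/s.
File B is larger; ratio = 1,728,000,000 / 675,000,000 = 2.56.

File B, by a factor of 2.56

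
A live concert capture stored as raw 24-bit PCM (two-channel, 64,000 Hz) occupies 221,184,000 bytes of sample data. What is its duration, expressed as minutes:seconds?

9:36

Byte rate = 64,000 × 3 × 2 = 384,000 bytes/s.
Duration = 221,184,000 / 384,000 = 576 s.
576 s = 9:36.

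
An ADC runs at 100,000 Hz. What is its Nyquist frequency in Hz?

Nyquist frequency = sample rate / 2 = 100,000 / 2 = 50,000 Hz.

50,000 Hz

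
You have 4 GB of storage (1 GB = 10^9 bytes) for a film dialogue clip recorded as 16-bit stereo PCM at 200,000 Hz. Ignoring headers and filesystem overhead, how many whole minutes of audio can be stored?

Uncompressed byte rate = 200,000 × 2 × 2 = 800,000 bytes/s.
Capacity = 4 × 1,000,000,000 = 4,000,000,000 bytes.
4,000,000,000 / 800,000 ≈ 5000 s → 83 minutes.

83 minutes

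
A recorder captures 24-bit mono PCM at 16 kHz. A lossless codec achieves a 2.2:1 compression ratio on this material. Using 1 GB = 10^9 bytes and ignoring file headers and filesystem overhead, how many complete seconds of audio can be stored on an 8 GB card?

366,666 seconds

Uncompressed byte rate = 16,000 × 3 × 1 = 48,000 bytes/s.
After 2.2:1 compression, effective rate ≈ 21818.18 bytes/s.
Capacity = 8 × 1,000,000,000 = 8,000,000,000 bytes.
8,000,000,000 / effective rate ≈ 366666.67 s → 366,666 seconds.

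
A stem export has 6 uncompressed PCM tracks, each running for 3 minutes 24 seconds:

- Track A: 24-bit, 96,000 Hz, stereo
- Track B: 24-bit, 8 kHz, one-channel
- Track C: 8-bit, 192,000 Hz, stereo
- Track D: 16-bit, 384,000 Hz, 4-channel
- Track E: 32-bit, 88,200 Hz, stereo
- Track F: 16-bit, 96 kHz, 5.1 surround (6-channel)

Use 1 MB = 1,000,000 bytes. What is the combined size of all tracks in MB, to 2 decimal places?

1206.37 MB

3 minutes 24 seconds = 204 s.
Track A: 96,000 × 204 × 3 × 2 = 117,504,000 bytes.
Track B: 8,000 × 204 × 3 × 1 = 4,896,000 bytes.
Track C: 192,000 × 204 × 1 × 2 = 78,336,000 bytes.
Track D: 384,000 × 204 × 2 × 4 = 626,688,000 bytes.
Track E: 88,200 × 204 × 4 × 2 = 143,942,400 bytes.
Track F: 96,000 × 204 × 2 × 6 = 235,008,000 bytes.
Total = 1,206,374,400 bytes = 1206.37 MB.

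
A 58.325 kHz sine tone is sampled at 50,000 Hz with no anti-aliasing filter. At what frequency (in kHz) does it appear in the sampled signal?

Nyquist = 50,000/2 = 25,000 Hz; 58,325 Hz exceeds it.
Alias = |58,325 − 1×50,000| = |58,325 − 50,000| = 8,325 Hz = 8.325 kHz.

8.325 kHz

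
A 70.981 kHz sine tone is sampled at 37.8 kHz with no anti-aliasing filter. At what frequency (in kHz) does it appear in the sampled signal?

Nyquist = 37,800/2 = 18,900 Hz; 70,981 Hz exceeds it.
Alias = |70,981 − 2×37,800| = |70,981 − 75,600| = 4,619 Hz = 4.619 kHz.

4.619 kHz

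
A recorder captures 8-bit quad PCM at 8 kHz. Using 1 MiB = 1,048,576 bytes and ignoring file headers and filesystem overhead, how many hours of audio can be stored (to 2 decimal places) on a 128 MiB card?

1.17 hours

Uncompressed byte rate = 8,000 × 1 × 4 = 32,000 bytes/s.
Capacity = 128 × 1,048,576 = 134,217,728 bytes.
134,217,728 / 32,000 ≈ 4194.3 s → 1.17 hours.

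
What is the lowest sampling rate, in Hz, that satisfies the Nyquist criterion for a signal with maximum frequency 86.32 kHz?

Minimum sample rate = 2 × 86,320 Hz = 172,640 Hz.

172,640 Hz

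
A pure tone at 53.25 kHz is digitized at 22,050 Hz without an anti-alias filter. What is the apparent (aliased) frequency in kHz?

Nyquist = 22,050/2 = 11,025 Hz; 53,250 Hz exceeds it.
Alias = |53,250 − 2×22,050| = |53,250 − 44,100| = 9,150 Hz = 9.15 kHz.

9.15 kHz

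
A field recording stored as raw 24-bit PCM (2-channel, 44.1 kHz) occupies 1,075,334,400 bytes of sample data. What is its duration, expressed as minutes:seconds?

67:44

Byte rate = 44,100 × 3 × 2 = 264,600 bytes/s.
Duration = 1,075,334,400 / 264,600 = 4,064 s.
4,064 s = 67:44.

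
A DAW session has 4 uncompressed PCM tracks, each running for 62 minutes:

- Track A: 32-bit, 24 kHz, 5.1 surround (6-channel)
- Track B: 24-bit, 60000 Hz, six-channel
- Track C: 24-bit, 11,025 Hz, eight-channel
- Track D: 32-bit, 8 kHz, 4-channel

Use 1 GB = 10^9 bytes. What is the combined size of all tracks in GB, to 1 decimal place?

62 minutes = 3,720 s.
Track A: 24,000 × 3,720 × 4 × 6 = 2,142,720,000 bytes.
Track B: 60,000 × 3,720 × 3 × 6 = 4,017,600,000 bytes.
Track C: 11,025 × 3,720 × 3 × 8 = 984,312,000 bytes.
Track D: 8,000 × 3,720 × 4 × 4 = 476,160,000 bytes.
Total = 7,620,792,000 bytes = 7.6 GB.

7.6 GB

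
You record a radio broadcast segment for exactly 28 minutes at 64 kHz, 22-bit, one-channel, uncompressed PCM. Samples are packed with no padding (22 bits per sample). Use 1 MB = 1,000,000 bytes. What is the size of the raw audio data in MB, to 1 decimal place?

295.7 MB

Duration = exactly 28 minutes = 1,680 s.
Bits = 64,000 × 1,680 × 22 × 1 = 2,365,440,000 bits = 295,680,000 bytes.
295,680,000 / 1,000,000 = 295.7 MB.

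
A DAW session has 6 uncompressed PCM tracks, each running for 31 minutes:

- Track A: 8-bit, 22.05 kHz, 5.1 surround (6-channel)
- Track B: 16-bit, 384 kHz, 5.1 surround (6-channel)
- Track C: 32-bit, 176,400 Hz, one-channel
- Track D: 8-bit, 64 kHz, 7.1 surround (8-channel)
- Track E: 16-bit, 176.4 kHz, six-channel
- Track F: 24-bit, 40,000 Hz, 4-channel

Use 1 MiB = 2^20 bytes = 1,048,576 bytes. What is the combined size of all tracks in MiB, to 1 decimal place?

15174.6 MiB

31 minutes = 1,860 s.
Track A: 22,050 × 1,860 × 1 × 6 = 246,078,000 bytes.
Track B: 384,000 × 1,860 × 2 × 6 = 8,570,880,000 bytes.
Track C: 176,400 × 1,860 × 4 × 1 = 1,312,416,000 bytes.
Track D: 64,000 × 1,860 × 1 × 8 = 952,320,000 bytes.
Track E: 176,400 × 1,860 × 2 × 6 = 3,937,248,000 bytes.
Track F: 40,000 × 1,860 × 3 × 4 = 892,800,000 bytes.
Total = 15,911,742,000 bytes = 15174.6 MiB.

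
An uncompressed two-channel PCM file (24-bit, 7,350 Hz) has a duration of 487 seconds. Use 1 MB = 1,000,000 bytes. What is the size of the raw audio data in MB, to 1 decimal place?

Bytes = 7,350 samples/s × 487 s × 3 bytes/sample × 2 ch = 21,476,700 bytes.
21,476,700 / 1,000,000 = 21.5 MB.

21.5 MB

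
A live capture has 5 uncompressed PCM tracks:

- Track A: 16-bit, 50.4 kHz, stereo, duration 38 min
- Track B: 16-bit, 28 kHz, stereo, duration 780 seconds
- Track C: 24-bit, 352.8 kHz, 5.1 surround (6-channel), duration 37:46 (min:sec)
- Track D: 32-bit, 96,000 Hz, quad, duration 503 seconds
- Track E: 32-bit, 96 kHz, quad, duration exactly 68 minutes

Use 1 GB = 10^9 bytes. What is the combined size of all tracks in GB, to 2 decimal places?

21.98 GB

Track A: 38 min = 2,280 s; 50,400 × 2,280 × 2 × 2 = 459,648,000 bytes.
Track B: 28,000 × 780 × 2 × 2 = 87,360,000 bytes.
Track C: 37:46 (min:sec) = 2,266 s; 352,800 × 2,266 × 3 × 6 = 14,390,006,400 bytes.
Track D: 96,000 × 503 × 4 × 4 = 772,608,000 bytes.
Track E: exactly 68 minutes = 4,080 s; 96,000 × 4,080 × 4 × 4 = 6,266,880,000 bytes.
Total = 21,976,502,400 bytes = 21.98 GB.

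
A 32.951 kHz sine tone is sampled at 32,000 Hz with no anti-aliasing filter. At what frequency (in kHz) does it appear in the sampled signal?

Nyquist = 32,000/2 = 16,000 Hz; 32,951 Hz exceeds it.
Alias = |32,951 − 1×32,000| = |32,951 − 32,000| = 951 Hz = 0.951 kHz.

0.951 kHz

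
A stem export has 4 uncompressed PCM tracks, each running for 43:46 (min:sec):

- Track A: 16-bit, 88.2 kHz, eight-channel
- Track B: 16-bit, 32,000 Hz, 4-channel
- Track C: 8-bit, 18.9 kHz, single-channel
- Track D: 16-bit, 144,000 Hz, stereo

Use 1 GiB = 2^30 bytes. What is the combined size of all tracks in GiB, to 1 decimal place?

43:46 (min:sec) = 2,626 s.
Track A: 88,200 × 2,626 × 2 × 8 = 3,705,811,200 bytes.
Track B: 32,000 × 2,626 × 2 × 4 = 672,256,000 bytes.
Track C: 18,900 × 2,626 × 1 × 1 = 49,631,400 bytes.
Track D: 144,000 × 2,626 × 2 × 2 = 1,512,576,000 bytes.
Total = 5,940,274,600 bytes = 5.5 GiB.

5.5 GiB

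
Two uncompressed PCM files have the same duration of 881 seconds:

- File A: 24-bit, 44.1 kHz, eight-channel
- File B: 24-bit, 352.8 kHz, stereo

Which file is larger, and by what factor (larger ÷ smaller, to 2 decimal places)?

File B, by a factor of 2.00

File A: 44,100 × 3 × 8 = 1,058,400 bytes/s.
File B: 352,800 × 3 × 2 = 2,116,800 bytes/s.
File B is larger; ratio = 1,864,900,800 / 932,450,400 = 2.00.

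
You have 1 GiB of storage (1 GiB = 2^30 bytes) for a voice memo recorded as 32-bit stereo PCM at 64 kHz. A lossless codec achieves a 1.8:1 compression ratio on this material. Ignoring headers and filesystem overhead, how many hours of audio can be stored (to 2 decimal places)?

Uncompressed byte rate = 64,000 × 4 × 2 = 512,000 bytes/s.
After 1.8:1 compression, effective rate ≈ 284444.44 bytes/s.
Capacity = 1 × 1,073,741,824 = 1,073,741,824 bytes.
1,073,741,824 / effective rate ≈ 3774.87 s → 1.05 hours.

1.05 hours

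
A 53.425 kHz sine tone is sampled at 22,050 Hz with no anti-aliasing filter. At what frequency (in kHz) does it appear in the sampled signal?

Nyquist = 22,050/2 = 11,025 Hz; 53,425 Hz exceeds it.
Alias = |53,425 − 2×22,050| = |53,425 − 44,100| = 9,325 Hz = 9.325 kHz.

9.325 kHz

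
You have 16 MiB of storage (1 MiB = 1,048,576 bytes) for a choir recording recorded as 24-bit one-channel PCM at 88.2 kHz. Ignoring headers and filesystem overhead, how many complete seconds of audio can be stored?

Uncompressed byte rate = 88,200 × 3 × 1 = 264,600 bytes/s.
Capacity = 16 × 1,048,576 = 16,777,216 bytes.
16,777,216 / 264,600 ≈ 63.41 s → 63 seconds.

63 seconds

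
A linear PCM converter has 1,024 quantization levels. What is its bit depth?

10 bits

log2(1,024) = 10.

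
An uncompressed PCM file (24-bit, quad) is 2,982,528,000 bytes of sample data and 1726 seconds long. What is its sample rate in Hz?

Bytes = sample_rate × seconds × bytes_per_sample × channels.
sample_rate = 2,982,528,000 / (1,726 × 3 × 4) = 2,982,528,000 / 20,712 = 144,000 Hz.

144,000 Hz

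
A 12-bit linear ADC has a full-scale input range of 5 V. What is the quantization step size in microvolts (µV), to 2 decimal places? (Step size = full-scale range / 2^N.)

5 V / 2^12 = 5 / 4,096 V = 1220.70 µV.

1220.70 µV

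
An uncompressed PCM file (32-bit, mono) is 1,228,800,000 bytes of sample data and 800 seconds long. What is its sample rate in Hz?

384,000 Hz

Bytes = sample_rate × seconds × bytes_per_sample × channels.
sample_rate = 1,228,800,000 / (800 × 4 × 1) = 1,228,800,000 / 3,200 = 384,000 Hz.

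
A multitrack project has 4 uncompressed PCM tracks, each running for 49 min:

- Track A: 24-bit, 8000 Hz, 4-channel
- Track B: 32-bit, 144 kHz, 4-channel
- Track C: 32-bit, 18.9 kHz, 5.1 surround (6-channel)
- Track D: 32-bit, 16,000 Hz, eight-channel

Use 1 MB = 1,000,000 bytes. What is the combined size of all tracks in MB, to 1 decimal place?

49 min = 2,940 s.
Track A: 8,000 × 2,940 × 3 × 4 = 282,240,000 bytes.
Track B: 144,000 × 2,940 × 4 × 4 = 6,773,760,000 bytes.
Track C: 18,900 × 2,940 × 4 × 6 = 1,333,584,000 bytes.
Track D: 16,000 × 2,940 × 4 × 8 = 1,505,280,000 bytes.
Total = 9,894,864,000 bytes = 9894.9 MB.

9894.9 MB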